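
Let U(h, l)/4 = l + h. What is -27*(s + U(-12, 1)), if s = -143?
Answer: 5049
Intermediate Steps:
U(h, l) = 4*h + 4*l (U(h, l) = 4*(l + h) = 4*(h + l) = 4*h + 4*l)
-27*(s + U(-12, 1)) = -27*(-143 + (4*(-12) + 4*1)) = -27*(-143 + (-48 + 4)) = -27*(-143 - 44) = -27*(-187) = 5049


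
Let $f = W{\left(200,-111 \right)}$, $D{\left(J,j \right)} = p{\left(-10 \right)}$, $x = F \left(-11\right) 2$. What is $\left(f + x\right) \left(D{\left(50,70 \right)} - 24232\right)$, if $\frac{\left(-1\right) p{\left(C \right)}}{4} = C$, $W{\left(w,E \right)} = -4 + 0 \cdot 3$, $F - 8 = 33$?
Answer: $21917952$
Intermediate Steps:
$F = 41$ ($F = 8 + 33 = 41$)
$W{\left(w,E \right)} = -4$ ($W{\left(w,E \right)} = -4 + 0 = -4$)
$p{\left(C \right)} = - 4 C$
$x = -902$ ($x = 41 \left(-11\right) 2 = \left(-451\right) 2 = -902$)
$D{\left(J,j \right)} = 40$ ($D{\left(J,j \right)} = \left(-4\right) \left(-10\right) = 40$)
$f = -4$
$\left(f + x\right) \left(D{\left(50,70 \right)} - 24232\right) = \left(-4 - 902\right) \left(40 - 24232\right) = \left(-906\right) \left(-24192\right) = 21917952$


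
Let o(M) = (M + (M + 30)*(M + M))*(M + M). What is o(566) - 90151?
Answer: 764279265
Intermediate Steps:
o(M) = 2*M*(M + 2*M*(30 + M)) (o(M) = (M + (30 + M)*(2*M))*(2*M) = (M + 2*M*(30 + M))*(2*M) = 2*M*(M + 2*M*(30 + M)))
o(566) - 90151 = 566²*(122 + 4*566) - 90151 = 320356*(122 + 2264) - 90151 = 320356*2386 - 90151 = 764369416 - 90151 = 764279265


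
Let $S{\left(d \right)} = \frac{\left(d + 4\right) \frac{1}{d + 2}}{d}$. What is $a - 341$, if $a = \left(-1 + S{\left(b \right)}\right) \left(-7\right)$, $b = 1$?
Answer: $- \frac{1037}{3} \approx -345.67$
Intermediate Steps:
$S{\left(d \right)} = \frac{4 + d}{d \left(2 + d\right)}$ ($S{\left(d \right)} = \frac{\left(4 + d\right) \frac{1}{2 + d}}{d} = \frac{\frac{1}{2 + d} \left(4 + d\right)}{d} = \frac{4 + d}{d \left(2 + d\right)}$)
$a = - \frac{14}{3}$ ($a = \left(-1 + \frac{4 + 1}{1 \left(2 + 1\right)}\right) \left(-7\right) = \left(-1 + 1 \cdot \frac{1}{3} \cdot 5\right) \left(-7\right) = \left(-1 + \frac{5}{3}\right) \left(-7\right) = \frac{2}{3} \left(-7\right) = - \frac{14}{3} \approx -4.6667$)
$a - 341 = - \frac{14}{3} - 341 = - \frac{1037}{3}$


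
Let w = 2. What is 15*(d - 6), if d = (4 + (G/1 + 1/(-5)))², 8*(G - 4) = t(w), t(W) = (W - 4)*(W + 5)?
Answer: 36723/80 ≈ 459.04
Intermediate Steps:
t(W) = (-4 + W)*(5 + W)
G = 9/4 (G = 4 + (-20 + 2 + 2²)/8 = 4 + (-20 + 2 + 4)/8 = 4 + (⅛)*(-14) = 4 - 7/4 = 9/4 ≈ 2.2500)
d = 14641/400 (d = (4 + ((9/4)/1 + 1/(-5)))² = (4 + ((9/4)*1 + 1*(-⅕)))² = (4 + (9/4 - ⅕))² = (4 + 41/20)² = (121/20)² = 14641/400 ≈ 36.602)
15*(d - 6) = 15*(14641/400 - 6) = 15*(12241/400) = 36723/80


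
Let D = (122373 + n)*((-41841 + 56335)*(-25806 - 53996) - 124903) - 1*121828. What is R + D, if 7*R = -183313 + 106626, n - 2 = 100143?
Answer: -1801822958823449/7 ≈ -2.5740e+14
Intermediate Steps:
n = 100145 (n = 2 + 100143 = 100145)
D = -257403279820966 (D = (122373 + 100145)*((-41841 + 56335)*(-25806 - 53996) - 124903) - 1*121828 = 222518*(14494*(-79802) - 124903) - 121828 = 222518*(-1156650188 - 124903) - 121828 = 222518*(-1156775091) - 121828 = -257403279699138 - 121828 = -257403279820966)
R = -76687/7 (R = (-183313 + 106626)/7 = (1/7)*(-76687) = -76687/7 ≈ -10955.)
R + D = -76687/7 - 257403279820966 = -1801822958823449/7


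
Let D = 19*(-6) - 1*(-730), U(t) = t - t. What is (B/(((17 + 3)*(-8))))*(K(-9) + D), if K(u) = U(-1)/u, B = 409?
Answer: -31493/20 ≈ -1574.7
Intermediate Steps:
U(t) = 0
K(u) = 0 (K(u) = 0/u = 0)
D = 616 (D = -114 + 730 = 616)
(B/(((17 + 3)*(-8))))*(K(-9) + D) = (409/(((17 + 3)*(-8))))*(0 + 616) = (409/((20*(-8))))*616 = (409/(-160))*616 = (409*(-1/160))*616 = -409/160*616 = -31493/20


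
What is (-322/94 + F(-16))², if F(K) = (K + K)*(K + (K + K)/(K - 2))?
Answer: 36505069969/178929 ≈ 2.0402e+5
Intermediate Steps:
F(K) = 2*K*(K + 2*K/(-2 + K)) (F(K) = (2*K)*(K + (2*K)/(-2 + K)) = (2*K)*(K + 2*K/(-2 + K)) = 2*K*(K + 2*K/(-2 + K)))
(-322/94 + F(-16))² = (-322/94 + 2*(-16)³/(-2 - 16))² = (-322*1/94 + 2*(-4096)/(-18))² = (-161/47 + 2*(-4096)*(-1/18))² = (-161/47 + 4096/9)² = (191063/423)² = 36505069969/178929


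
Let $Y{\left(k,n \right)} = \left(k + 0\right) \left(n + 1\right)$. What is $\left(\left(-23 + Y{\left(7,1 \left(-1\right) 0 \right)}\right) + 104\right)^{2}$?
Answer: $7744$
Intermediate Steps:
$Y{\left(k,n \right)} = k \left(1 + n\right)$
$\left(\left(-23 + Y{\left(7,1 \left(-1\right) 0 \right)}\right) + 104\right)^{2} = \left(\left(-23 + 7 \left(1 + 1 \left(-1\right) 0\right)\right) + 104\right)^{2} = \left(\left(-23 + 7 \left(1 - 0\right)\right) + 104\right)^{2} = \left(\left(-23 + 7 \left(1 + 0\right)\right) + 104\right)^{2} = \left(\left(-23 + 7 \cdot 1\right) + 104\right)^{2} = \left(\left(-23 + 7\right) + 104\right)^{2} = \left(-16 + 104\right)^{2} = 88^{2} = 7744$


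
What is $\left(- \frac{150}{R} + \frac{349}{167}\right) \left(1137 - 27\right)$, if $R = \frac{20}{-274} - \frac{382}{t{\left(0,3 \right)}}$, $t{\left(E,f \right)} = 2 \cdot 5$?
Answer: $\frac{3244774570}{486471} \approx 6670.0$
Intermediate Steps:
$t{\left(E,f \right)} = 10$
$R = - \frac{26217}{685}$ ($R = \frac{20}{-274} - \frac{382}{10} = 20 \left(- \frac{1}{274}\right) - \frac{191}{5} = - \frac{10}{137} - \frac{191}{5} = - \frac{26217}{685} \approx -38.273$)
$\left(- \frac{150}{R} + \frac{349}{167}\right) \left(1137 - 27\right) = \left(- \frac{150}{- \frac{26217}{685}} + \frac{349}{167}\right) \left(1137 - 27\right) = \left(\left(-150\right) \left(- \frac{685}{26217}\right) + 349 \cdot \frac{1}{167}\right) \left(1137 - 27\right) = \left(\frac{34250}{8739} + \frac{349}{167}\right) 1110 = \frac{8769661}{1459413} \cdot 1110 = \frac{3244774570}{486471}$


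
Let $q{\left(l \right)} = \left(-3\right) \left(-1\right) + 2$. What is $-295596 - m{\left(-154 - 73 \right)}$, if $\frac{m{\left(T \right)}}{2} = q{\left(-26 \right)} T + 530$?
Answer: $-294386$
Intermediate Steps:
$q{\left(l \right)} = 5$ ($q{\left(l \right)} = 3 + 2 = 5$)
$m{\left(T \right)} = 1060 + 10 T$ ($m{\left(T \right)} = 2 \left(5 T + 530\right) = 2 \left(530 + 5 T\right) = 1060 + 10 T$)
$-295596 - m{\left(-154 - 73 \right)} = -295596 - \left(1060 + 10 \left(-154 - 73\right)\right) = -295596 - \left(1060 + 10 \left(-227\right)\right) = -295596 - \left(1060 - 2270\right) = -295596 - -1210 = -295596 + 1210 = -294386$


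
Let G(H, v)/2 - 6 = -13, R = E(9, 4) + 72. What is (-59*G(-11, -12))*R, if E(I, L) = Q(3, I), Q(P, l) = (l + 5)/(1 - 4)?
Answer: 166852/3 ≈ 55617.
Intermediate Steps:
Q(P, l) = -5/3 - l/3 (Q(P, l) = (5 + l)/(-3) = (5 + l)*(-1/3) = -5/3 - l/3)
E(I, L) = -5/3 - I/3
R = 202/3 (R = (-5/3 - 1/3*9) + 72 = (-5/3 - 3) + 72 = -14/3 + 72 = 202/3 ≈ 67.333)
G(H, v) = -14 (G(H, v) = 12 + 2*(-13) = 12 - 26 = -14)
(-59*G(-11, -12))*R = -59*(-14)*(202/3) = 826*(202/3) = 166852/3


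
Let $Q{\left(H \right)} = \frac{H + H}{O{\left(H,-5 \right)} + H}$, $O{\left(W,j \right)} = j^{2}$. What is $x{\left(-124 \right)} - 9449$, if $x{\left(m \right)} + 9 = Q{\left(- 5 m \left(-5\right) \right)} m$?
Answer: $- \frac{1194086}{123} \approx -9708.0$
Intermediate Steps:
$Q{\left(H \right)} = \frac{2 H}{25 + H}$ ($Q{\left(H \right)} = \frac{H + H}{\left(-5\right)^{2} + H} = \frac{2 H}{25 + H}$)
$x{\left(m \right)} = -9 + \frac{50 m^{2}}{25 + 25 m}$ ($x{\left(m \right)} = -9 + \frac{2 - 5 m \left(-5\right)}{25 + - 5 m \left(-5\right)} m = -9 + \frac{2 \cdot 25 m}{25 + 25 m} m = -9 + \frac{50 m}{25 + 25 m} m = -9 + \frac{50 m^{2}}{25 + 25 m}$)
$x{\left(-124 \right)} - 9449 = \frac{-9 - -1116 + 2 \left(-124\right)^{2}}{1 - 124} - 9449 = \frac{-9 + 1116 + 2 \cdot 15376}{-123} - 9449 = - \frac{-9 + 1116 + 30752}{123} - 9449 = \left(- \frac{1}{123}\right) 31859 - 9449 = - \frac{31859}{123} - 9449 = - \frac{1194086}{123}$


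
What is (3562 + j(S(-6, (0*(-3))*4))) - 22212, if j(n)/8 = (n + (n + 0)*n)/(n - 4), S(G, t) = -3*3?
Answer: -243026/13 ≈ -18694.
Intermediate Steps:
S(G, t) = -9
j(n) = 8*(n + n**2)/(-4 + n) (j(n) = 8*((n + (n + 0)*n)/(n - 4)) = 8*((n + n*n)/(-4 + n)) = 8*((n + n**2)/(-4 + n)) = 8*(n + n**2)/(-4 + n))
(3562 + j(S(-6, (0*(-3))*4))) - 22212 = (3562 + 8*(-9)*(1 - 9)/(-4 - 9)) - 22212 = (3562 + 8*(-9)*(-8)/(-13)) - 22212 = (3562 + 8*(-9)*(-1/13)*(-8)) - 22212 = (3562 - 576/13) - 22212 = 45730/13 - 22212 = -243026/13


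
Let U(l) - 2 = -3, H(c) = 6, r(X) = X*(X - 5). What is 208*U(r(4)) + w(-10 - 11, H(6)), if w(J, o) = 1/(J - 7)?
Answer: -5825/28 ≈ -208.04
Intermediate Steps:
r(X) = X*(-5 + X)
U(l) = -1 (U(l) = 2 - 3 = -1)
w(J, o) = 1/(-7 + J)
208*U(r(4)) + w(-10 - 11, H(6)) = 208*(-1) + 1/(-7 + (-10 - 11)) = -208 + 1/(-7 - 21) = -208 + 1/(-28) = -208 - 1/28 = -5825/28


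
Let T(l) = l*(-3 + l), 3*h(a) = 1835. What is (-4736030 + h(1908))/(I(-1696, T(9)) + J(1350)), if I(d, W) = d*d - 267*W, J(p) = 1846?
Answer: -14206255/8591532 ≈ -1.6535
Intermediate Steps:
h(a) = 1835/3 (h(a) = (1/3)*1835 = 1835/3)
I(d, W) = d**2 - 267*W
(-4736030 + h(1908))/(I(-1696, T(9)) + J(1350)) = (-4736030 + 1835/3)/(((-1696)**2 - 2403*(-3 + 9)) + 1846) = -14206255/(3*((2876416 - 2403*6) + 1846)) = -14206255/(3*((2876416 - 267*54) + 1846)) = -14206255/(3*((2876416 - 14418) + 1846)) = -14206255/(3*(2861998 + 1846)) = -14206255/3/2863844 = -14206255/3*1/2863844 = -14206255/8591532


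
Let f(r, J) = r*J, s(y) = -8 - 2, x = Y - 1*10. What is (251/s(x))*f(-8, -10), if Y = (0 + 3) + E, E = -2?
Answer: -2008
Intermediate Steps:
Y = 1 (Y = (0 + 3) - 2 = 3 - 2 = 1)
x = -9 (x = 1 - 1*10 = 1 - 10 = -9)
s(y) = -10
f(r, J) = J*r
(251/s(x))*f(-8, -10) = (251/(-10))*(-10*(-8)) = (251*(-⅒))*80 = -251/10*80 = -2008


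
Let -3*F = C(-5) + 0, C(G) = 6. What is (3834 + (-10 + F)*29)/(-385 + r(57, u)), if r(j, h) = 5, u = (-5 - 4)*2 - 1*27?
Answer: -1743/190 ≈ -9.1737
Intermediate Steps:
u = -45 (u = -9*2 - 27 = -18 - 27 = -45)
F = -2 (F = -(6 + 0)/3 = -1/3*6 = -2)
(3834 + (-10 + F)*29)/(-385 + r(57, u)) = (3834 + (-10 - 2)*29)/(-385 + 5) = (3834 - 12*29)/(-380) = (3834 - 348)*(-1/380) = 3486*(-1/380) = -1743/190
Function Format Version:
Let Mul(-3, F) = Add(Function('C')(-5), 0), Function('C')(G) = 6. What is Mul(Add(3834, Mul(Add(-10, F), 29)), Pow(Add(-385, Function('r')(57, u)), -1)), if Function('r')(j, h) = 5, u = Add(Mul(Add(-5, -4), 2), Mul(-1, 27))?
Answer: Rational(-1743, 190) ≈ -9.1737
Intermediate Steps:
u = -45 (u = Add(Mul(-9, 2), -27) = Add(-18, -27) = -45)
F = -2 (F = Mul(Rational(-1, 3), Add(6, 0)) = Mul(Rational(-1, 3), 6) = -2)
Mul(Add(3834, Mul(Add(-10, F), 29)), Pow(Add(-385, Function('r')(57, u)), -1)) = Mul(Add(3834, Mul(Add(-10, -2), 29)), Pow(Add(-385, 5), -1)) = Mul(Add(3834, Mul(-12, 29)), Pow(-380, -1)) = Mul(Add(3834, -348), Rational(-1, 380)) = Mul(3486, Rational(-1, 380)) = Rational(-1743, 190)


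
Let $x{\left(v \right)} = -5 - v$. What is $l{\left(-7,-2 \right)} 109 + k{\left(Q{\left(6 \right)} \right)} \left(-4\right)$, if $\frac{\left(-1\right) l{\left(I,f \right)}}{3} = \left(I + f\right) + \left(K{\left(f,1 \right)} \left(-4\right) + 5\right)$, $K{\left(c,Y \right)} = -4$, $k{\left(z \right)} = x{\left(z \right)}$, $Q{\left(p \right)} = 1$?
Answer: $-3900$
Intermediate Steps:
$k{\left(z \right)} = -5 - z$
$l{\left(I,f \right)} = -63 - 3 I - 3 f$ ($l{\left(I,f \right)} = - 3 \left(\left(I + f\right) + \left(\left(-4\right) \left(-4\right) + 5\right)\right) = - 3 \left(\left(I + f\right) + \left(16 + 5\right)\right) = - 3 \left(\left(I + f\right) + 21\right) = - 3 \left(21 + I + f\right) = -63 - 3 I - 3 f$)
$l{\left(-7,-2 \right)} 109 + k{\left(Q{\left(6 \right)} \right)} \left(-4\right) = \left(-63 - -21 - -6\right) 109 + \left(-5 - 1\right) \left(-4\right) = \left(-63 + 21 + 6\right) 109 + \left(-5 - 1\right) \left(-4\right) = \left(-36\right) 109 - -24 = -3924 + 24 = -3900$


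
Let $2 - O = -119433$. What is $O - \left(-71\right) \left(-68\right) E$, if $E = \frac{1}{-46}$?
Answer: $\frac{2749419}{23} \approx 1.1954 \cdot 10^{5}$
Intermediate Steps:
$O = 119435$ ($O = 2 - -119433 = 2 + 119433 = 119435$)
$E = - \frac{1}{46} \approx -0.021739$
$O - \left(-71\right) \left(-68\right) E = 119435 - \left(-71\right) \left(-68\right) \left(- \frac{1}{46}\right) = 119435 - 4828 \left(- \frac{1}{46}\right) = 119435 - - \frac{2414}{23} = 119435 + \frac{2414}{23} = \frac{2749419}{23}$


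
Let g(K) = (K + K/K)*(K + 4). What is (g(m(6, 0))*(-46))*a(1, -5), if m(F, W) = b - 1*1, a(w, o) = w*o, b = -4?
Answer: 920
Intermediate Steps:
a(w, o) = o*w
m(F, W) = -5 (m(F, W) = -4 - 1*1 = -4 - 1 = -5)
g(K) = (1 + K)*(4 + K) (g(K) = (K + 1)*(4 + K) = (1 + K)*(4 + K))
(g(m(6, 0))*(-46))*a(1, -5) = ((4 + (-5)² + 5*(-5))*(-46))*(-5*1) = ((4 + 25 - 25)*(-46))*(-5) = (4*(-46))*(-5) = -184*(-5) = 920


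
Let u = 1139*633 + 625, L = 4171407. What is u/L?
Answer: 721612/4171407 ≈ 0.17299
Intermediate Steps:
u = 721612 (u = 720987 + 625 = 721612)
u/L = 721612/4171407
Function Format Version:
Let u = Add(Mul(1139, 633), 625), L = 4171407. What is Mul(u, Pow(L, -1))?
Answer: Rational(721612, 4171407) ≈ 0.17299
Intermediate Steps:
u = 721612 (u = Add(720987, 625) = 721612)
Mul(u, Pow(L, -1)) = Mul(721612, Pow(4171407, -1)) = Mul(721612, Rational(1, 4171407)) = Rational(721612, 4171407)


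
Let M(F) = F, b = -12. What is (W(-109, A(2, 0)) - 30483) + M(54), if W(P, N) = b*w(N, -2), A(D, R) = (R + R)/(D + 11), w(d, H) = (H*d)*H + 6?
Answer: -30501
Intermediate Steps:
w(d, H) = 6 + d*H² (w(d, H) = d*H² + 6 = 6 + d*H²)
A(D, R) = 2*R/(11 + D) (A(D, R) = (2*R)/(11 + D) = 2*R/(11 + D))
W(P, N) = -72 - 48*N (W(P, N) = -12*(6 + N*(-2)²) = -12*(6 + N*4) = -12*(6 + 4*N) = -72 - 48*N)
(W(-109, A(2, 0)) - 30483) + M(54) = ((-72 - 96*0/(11 + 2)) - 30483) + 54 = ((-72 - 96*0/13) - 30483) + 54 = ((-72 - 48*0) - 30483) + 54 = ((-72 + 0) - 30483) + 54 = (-72 - 30483) + 54 = -30555 + 54 = -30501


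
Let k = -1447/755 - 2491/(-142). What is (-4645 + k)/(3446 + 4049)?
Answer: -496315219/803538950 ≈ -0.61766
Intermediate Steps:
k = 1675231/107210 (k = -1447*1/755 - 2491*(-1/142) = -1447/755 + 2491/142 = 1675231/107210 ≈ 15.626)
(-4645 + k)/(3446 + 4049) = (-4645 + 1675231/107210)/(3446 + 4049) = -496315219/107210/7495 = -496315219/107210*1/7495 = -496315219/803538950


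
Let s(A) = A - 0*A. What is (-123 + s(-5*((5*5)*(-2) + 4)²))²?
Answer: 114554209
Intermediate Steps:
s(A) = A (s(A) = A - 1*0 = A + 0 = A)
(-123 + s(-5*((5*5)*(-2) + 4)²))² = (-123 - 5*((5*5)*(-2) + 4)²)² = (-123 - 5*(25*(-2) + 4)²)² = (-123 - 5*(-50 + 4)²)² = (-123 - 5*(-46)²)² = (-123 - 5*2116)² = (-123 - 10580)² = (-10703)² = 114554209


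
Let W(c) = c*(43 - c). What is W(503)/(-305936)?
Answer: 57845/76484 ≈ 0.75630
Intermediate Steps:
W(503)/(-305936) = (503*(43 - 1*503))/(-305936) = (503*(43 - 503))*(-1/305936) = (503*(-460))*(-1/305936) = -231380*(-1/305936) = 57845/76484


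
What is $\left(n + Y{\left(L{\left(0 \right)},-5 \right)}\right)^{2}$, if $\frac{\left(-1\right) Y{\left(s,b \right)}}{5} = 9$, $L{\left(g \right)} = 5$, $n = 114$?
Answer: $4761$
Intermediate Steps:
$Y{\left(s,b \right)} = -45$ ($Y{\left(s,b \right)} = \left(-5\right) 9 = -45$)
$\left(n + Y{\left(L{\left(0 \right)},-5 \right)}\right)^{2} = \left(114 - 45\right)^{2} = 69^{2} = 4761$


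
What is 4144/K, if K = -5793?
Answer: -4144/5793 ≈ -0.71535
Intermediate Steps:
4144/K = 4144/(-5793) = 4144*(-1/5793) = -4144/5793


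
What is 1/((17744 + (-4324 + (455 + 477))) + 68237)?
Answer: 1/82589 ≈ 1.2108e-5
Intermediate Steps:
1/((17744 + (-4324 + (455 + 477))) + 68237) = 1/((17744 + (-4324 + 932)) + 68237) = 1/((17744 - 3392) + 68237) = 1/(14352 + 68237) = 1/82589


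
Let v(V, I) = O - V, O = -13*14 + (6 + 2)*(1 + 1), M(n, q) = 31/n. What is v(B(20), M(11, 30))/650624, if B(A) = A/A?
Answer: -167/650624 ≈ -0.00025668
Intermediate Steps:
O = -166 (O = -182 + 8*2 = -182 + 16 = -166)
B(A) = 1
v(V, I) = -166 - V
v(B(20), M(11, 30))/650624 = (-166 - 1*1)/650624 = (-166 - 1)*(1/650624) = -167*1/650624 = -167/650624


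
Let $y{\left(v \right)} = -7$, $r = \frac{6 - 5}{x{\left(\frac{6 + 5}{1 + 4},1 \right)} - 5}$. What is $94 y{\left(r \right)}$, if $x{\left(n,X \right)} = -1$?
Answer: $-658$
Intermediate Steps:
$r = - \frac{1}{6}$ ($r = \frac{6 - 5}{-1 - 5} = 1 \frac{1}{-6} = 1 \left(- \frac{1}{6}\right) = - \frac{1}{6} \approx -0.16667$)
$94 y{\left(r \right)} = 94 \left(-7\right) = -658$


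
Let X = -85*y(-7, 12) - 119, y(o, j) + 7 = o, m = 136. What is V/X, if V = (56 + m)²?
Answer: 4096/119 ≈ 34.420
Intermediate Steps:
y(o, j) = -7 + o
V = 36864 (V = (56 + 136)² = 192² = 36864)
X = 1071 (X = -85*(-7 - 7) - 119 = -85*(-14) - 119 = 1190 - 119 = 1071)
V/X = 36864/1071 = 36864*(1/1071) = 4096/119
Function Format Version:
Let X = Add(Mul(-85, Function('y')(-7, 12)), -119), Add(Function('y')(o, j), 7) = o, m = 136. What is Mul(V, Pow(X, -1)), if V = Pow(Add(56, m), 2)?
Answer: Rational(4096, 119) ≈ 34.420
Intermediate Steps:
Function('y')(o, j) = Add(-7, o)
V = 36864 (V = Pow(Add(56, 136), 2) = Pow(192, 2) = 36864)
X = 1071 (X = Add(Mul(-85, Add(-7, -7)), -119) = Add(Mul(-85, -14), -119) = Add(1190, -119) = 1071)
Mul(V, Pow(X, -1)) = Mul(36864, Pow(1071, -1)) = Mul(36864, Rational(1, 1071)) = Rational(4096, 119)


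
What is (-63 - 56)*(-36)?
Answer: 4284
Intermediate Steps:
(-63 - 56)*(-36) = -119*(-36) = 4284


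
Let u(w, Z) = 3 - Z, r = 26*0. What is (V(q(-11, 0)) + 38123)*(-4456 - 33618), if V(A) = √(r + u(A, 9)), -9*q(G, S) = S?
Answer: -1451495102 - 38074*I*√6 ≈ -1.4515e+9 - 93262.0*I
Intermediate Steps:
r = 0
q(G, S) = -S/9
V(A) = I*√6 (V(A) = √(0 + (3 - 1*9)) = √(0 + (3 - 9)) = √(0 - 6) = √(-6) = I*√6)
(V(q(-11, 0)) + 38123)*(-4456 - 33618) = (I*√6 + 38123)*(-4456 - 33618) = (38123 + I*√6)*(-38074) = -1451495102 - 38074*I*√6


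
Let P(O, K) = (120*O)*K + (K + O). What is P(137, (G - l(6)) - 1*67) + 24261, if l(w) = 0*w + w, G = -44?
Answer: -1899199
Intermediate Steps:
l(w) = w (l(w) = 0 + w = w)
P(O, K) = K + O + 120*K*O (P(O, K) = 120*K*O + (K + O) = K + O + 120*K*O)
P(137, (G - l(6)) - 1*67) + 24261 = (((-44 - 1*6) - 1*67) + 137 + 120*((-44 - 1*6) - 1*67)*137) + 24261 = (((-44 - 6) - 67) + 137 + 120*((-44 - 6) - 67)*137) + 24261 = ((-50 - 67) + 137 + 120*(-50 - 67)*137) + 24261 = (-117 + 137 + 120*(-117)*137) + 24261 = (-117 + 137 - 1923480) + 24261 = -1923460 + 24261 = -1899199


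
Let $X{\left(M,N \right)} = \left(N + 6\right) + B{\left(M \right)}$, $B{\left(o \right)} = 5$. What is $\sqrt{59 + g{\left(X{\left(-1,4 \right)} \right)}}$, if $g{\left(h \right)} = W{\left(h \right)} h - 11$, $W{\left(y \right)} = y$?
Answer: $\sqrt{273} \approx 16.523$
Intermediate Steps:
$X{\left(M,N \right)} = 11 + N$ ($X{\left(M,N \right)} = \left(N + 6\right) + 5 = \left(6 + N\right) + 5 = 11 + N$)
$g{\left(h \right)} = -11 + h^{2}$ ($g{\left(h \right)} = h h - 11 = h^{2} - 11 = -11 + h^{2}$)
$\sqrt{59 + g{\left(X{\left(-1,4 \right)} \right)}} = \sqrt{59 - \left(11 - \left(11 + 4\right)^{2}\right)} = \sqrt{59 - \left(11 - 15^{2}\right)} = \sqrt{59 + \left(-11 + 225\right)} = \sqrt{59 + 214} = \sqrt{273}$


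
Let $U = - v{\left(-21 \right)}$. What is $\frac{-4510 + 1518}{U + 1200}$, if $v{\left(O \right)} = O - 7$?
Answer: $- \frac{748}{307} \approx -2.4365$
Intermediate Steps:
$v{\left(O \right)} = -7 + O$ ($v{\left(O \right)} = O - 7 = -7 + O$)
$U = 28$ ($U = - (-7 - 21) = \left(-1\right) \left(-28\right) = 28$)
$\frac{-4510 + 1518}{U + 1200} = \frac{-4510 + 1518}{28 + 1200} = - \frac{2992}{1228} = \left(-2992\right) \frac{1}{1228} = - \frac{748}{307}$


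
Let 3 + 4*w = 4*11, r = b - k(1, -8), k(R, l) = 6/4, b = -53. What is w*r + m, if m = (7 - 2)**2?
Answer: -4269/8 ≈ -533.63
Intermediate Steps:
k(R, l) = 3/2 (k(R, l) = 6*(1/4) = 3/2)
m = 25 (m = 5**2 = 25)
r = -109/2 (r = -53 - 1*3/2 = -53 - 3/2 = -109/2 ≈ -54.500)
w = 41/4 (w = -3/4 + (4*11)/4 = -3/4 + (1/4)*44 = -3/4 + 11 = 41/4 ≈ 10.250)
w*r + m = (41/4)*(-109/2) + 25 = -4469/8 + 25 = -4269/8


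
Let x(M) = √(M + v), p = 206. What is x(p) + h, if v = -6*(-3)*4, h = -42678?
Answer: -42678 + √278 ≈ -42661.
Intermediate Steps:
v = 72 (v = 18*4 = 72)
x(M) = √(72 + M) (x(M) = √(M + 72) = √(72 + M))
x(p) + h = √(72 + 206) - 42678 = √278 - 42678 = -42678 + √278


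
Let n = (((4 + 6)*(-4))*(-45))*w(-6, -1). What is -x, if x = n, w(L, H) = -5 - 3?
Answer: 14400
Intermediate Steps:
w(L, H) = -8
n = -14400 (n = (((4 + 6)*(-4))*(-45))*(-8) = ((10*(-4))*(-45))*(-8) = -40*(-45)*(-8) = 1800*(-8) = -14400)
x = -14400
-x = -1*(-14400) = 14400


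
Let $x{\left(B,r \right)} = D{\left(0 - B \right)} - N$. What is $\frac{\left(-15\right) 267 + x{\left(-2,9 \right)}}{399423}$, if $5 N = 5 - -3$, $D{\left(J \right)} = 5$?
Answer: $- \frac{20008}{1997115} \approx -0.010018$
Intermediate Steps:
$N = \frac{8}{5}$ ($N = \frac{5 - -3}{5} = \frac{5 + 3}{5} = \frac{1}{5} \cdot 8 = \frac{8}{5} \approx 1.6$)
$x{\left(B,r \right)} = \frac{17}{5}$ ($x{\left(B,r \right)} = 5 - \frac{8}{5} = \frac{17}{5}$)
$\frac{\left(-15\right) 267 + x{\left(-2,9 \right)}}{399423} = \frac{\left(-15\right) 267 + \frac{17}{5}}{399423} = \left(-4005 + \frac{17}{5}\right) \frac{1}{399423} = \left(- \frac{20008}{5}\right) \frac{1}{399423} = - \frac{20008}{1997115}$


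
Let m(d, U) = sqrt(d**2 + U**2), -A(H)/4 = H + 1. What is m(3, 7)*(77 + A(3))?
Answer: 61*sqrt(58) ≈ 464.56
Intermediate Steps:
A(H) = -4 - 4*H (A(H) = -4*(H + 1) = -4*(1 + H) = -4 - 4*H)
m(d, U) = sqrt(U**2 + d**2)
m(3, 7)*(77 + A(3)) = sqrt(7**2 + 3**2)*(77 + (-4 - 4*3)) = sqrt(49 + 9)*(77 + (-4 - 12)) = sqrt(58)*(77 - 16) = sqrt(58)*61 = 61*sqrt(58)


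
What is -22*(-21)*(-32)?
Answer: -14784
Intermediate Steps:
-22*(-21)*(-32) = 462*(-32) = -14784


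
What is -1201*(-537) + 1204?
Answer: 646141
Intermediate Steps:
-1201*(-537) + 1204 = 644937 + 1204 = 646141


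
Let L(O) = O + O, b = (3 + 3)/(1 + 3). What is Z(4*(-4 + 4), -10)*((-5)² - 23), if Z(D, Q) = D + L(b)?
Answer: 6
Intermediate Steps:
b = 3/2 (b = 6/4 = 6*(¼) = 3/2 ≈ 1.5000)
L(O) = 2*O
Z(D, Q) = 3 + D (Z(D, Q) = D + 2*(3/2) = D + 3 = 3 + D)
Z(4*(-4 + 4), -10)*((-5)² - 23) = (3 + 4*(-4 + 4))*((-5)² - 23) = (3 + 4*0)*(25 - 23) = (3 + 0)*2 = 3*2 = 6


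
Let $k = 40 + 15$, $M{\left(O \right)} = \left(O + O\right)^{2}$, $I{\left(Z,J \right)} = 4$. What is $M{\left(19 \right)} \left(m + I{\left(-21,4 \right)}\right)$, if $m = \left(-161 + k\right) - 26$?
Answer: $-184832$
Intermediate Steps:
$M{\left(O \right)} = 4 O^{2}$ ($M{\left(O \right)} = \left(2 O\right)^{2} = 4 O^{2}$)
$k = 55$
$m = -132$ ($m = \left(-161 + 55\right) - 26 = -106 - 26 = -132$)
$M{\left(19 \right)} \left(m + I{\left(-21,4 \right)}\right) = 4 \cdot 19^{2} \left(-132 + 4\right) = 4 \cdot 361 \left(-128\right) = 1444 \left(-128\right) = -184832$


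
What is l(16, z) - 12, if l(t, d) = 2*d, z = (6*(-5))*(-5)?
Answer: 288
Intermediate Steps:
z = 150 (z = -30*(-5) = 150)
l(16, z) - 12 = 2*150 - 12 = 300 - 12 = 288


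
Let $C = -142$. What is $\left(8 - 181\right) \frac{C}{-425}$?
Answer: $- \frac{24566}{425} \approx -57.802$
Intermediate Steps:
$\left(8 - 181\right) \frac{C}{-425} = \left(8 - 181\right) \left(- \frac{142}{-425}\right) = - 173 \left(\left(-142\right) \left(- \frac{1}{425}\right)\right) = \left(-173\right) \frac{142}{425} = - \frac{24566}{425}$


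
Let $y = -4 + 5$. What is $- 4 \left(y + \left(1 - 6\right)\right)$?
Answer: $16$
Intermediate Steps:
$y = 1$
$- 4 \left(y + \left(1 - 6\right)\right) = - 4 \left(1 + \left(1 - 6\right)\right) = - 4 \left(1 - 5\right) = \left(-4\right) \left(-4\right) = 16$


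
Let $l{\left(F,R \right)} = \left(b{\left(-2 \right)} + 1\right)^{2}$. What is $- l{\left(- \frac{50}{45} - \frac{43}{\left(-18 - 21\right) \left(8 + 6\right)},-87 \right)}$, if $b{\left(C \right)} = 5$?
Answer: $-36$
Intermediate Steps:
$l{\left(F,R \right)} = 36$ ($l{\left(F,R \right)} = \left(5 + 1\right)^{2} = 6^{2} = 36$)
$- l{\left(- \frac{50}{45} - \frac{43}{\left(-18 - 21\right) \left(8 + 6\right)},-87 \right)} = \left(-1\right) 36 = -36$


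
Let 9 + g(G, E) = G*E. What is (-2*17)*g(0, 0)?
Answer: 306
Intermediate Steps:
g(G, E) = -9 + E*G (g(G, E) = -9 + G*E = -9 + E*G)
(-2*17)*g(0, 0) = (-2*17)*(-9 + 0*0) = -34*(-9 + 0) = -34*(-9) = 306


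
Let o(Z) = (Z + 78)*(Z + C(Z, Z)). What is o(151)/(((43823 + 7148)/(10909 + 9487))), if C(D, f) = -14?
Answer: 639883708/50971 ≈ 12554.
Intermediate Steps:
o(Z) = (-14 + Z)*(78 + Z) (o(Z) = (Z + 78)*(Z - 14) = (78 + Z)*(-14 + Z) = (-14 + Z)*(78 + Z))
o(151)/(((43823 + 7148)/(10909 + 9487))) = (-1092 + 151² + 64*151)/(((43823 + 7148)/(10909 + 9487))) = (-1092 + 22801 + 9664)/((50971/20396)) = 31373/((50971*(1/20396))) = 31373/(50971/20396) = 31373*(20396/50971) = 639883708/50971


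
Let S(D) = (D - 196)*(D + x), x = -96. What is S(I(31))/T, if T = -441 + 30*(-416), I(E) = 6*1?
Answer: -5700/4307 ≈ -1.3234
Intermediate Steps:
I(E) = 6
S(D) = (-196 + D)*(-96 + D) (S(D) = (D - 196)*(D - 96) = (-196 + D)*(-96 + D))
T = -12921 (T = -441 - 12480 = -12921)
S(I(31))/T = (18816 + 6² - 292*6)/(-12921) = (18816 + 36 - 1752)*(-1/12921) = 17100*(-1/12921) = -5700/4307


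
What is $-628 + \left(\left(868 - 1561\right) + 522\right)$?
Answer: $-799$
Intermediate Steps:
$-628 + \left(\left(868 - 1561\right) + 522\right) = -628 + \left(-693 + 522\right) = -628 - 171 = -799$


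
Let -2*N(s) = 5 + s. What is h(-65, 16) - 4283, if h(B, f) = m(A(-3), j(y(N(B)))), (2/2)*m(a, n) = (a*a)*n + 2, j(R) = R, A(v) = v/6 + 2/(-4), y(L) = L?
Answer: -4251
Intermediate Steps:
N(s) = -5/2 - s/2 (N(s) = -(5 + s)/2 = -5/2 - s/2)
A(v) = -1/2 + v/6 (A(v) = v*(1/6) + 2*(-1/4) = v/6 - 1/2 = -1/2 + v/6)
m(a, n) = 2 + n*a**2 (m(a, n) = (a*a)*n + 2 = a**2*n + 2 = n*a**2 + 2 = 2 + n*a**2)
h(B, f) = -1/2 - B/2 (h(B, f) = 2 + (-5/2 - B/2)*(-1/2 + (1/6)*(-3))**2 = 2 + (-5/2 - B/2)*(-1/2 - 1/2)**2 = 2 + (-5/2 - B/2)*(-1)**2 = 2 + (-5/2 - B/2)*1 = 2 + (-5/2 - B/2) = -1/2 - B/2)
h(-65, 16) - 4283 = (-1/2 - 1/2*(-65)) - 4283 = (-1/2 + 65/2) - 4283 = 32 - 4283 = -4251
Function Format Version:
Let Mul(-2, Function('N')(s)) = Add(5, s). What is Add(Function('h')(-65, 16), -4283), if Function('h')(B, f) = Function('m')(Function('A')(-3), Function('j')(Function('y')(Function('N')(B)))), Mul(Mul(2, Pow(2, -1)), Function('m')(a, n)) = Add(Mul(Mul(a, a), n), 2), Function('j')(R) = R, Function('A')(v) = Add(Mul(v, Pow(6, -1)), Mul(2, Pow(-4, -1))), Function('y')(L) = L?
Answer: -4251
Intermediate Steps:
Function('N')(s) = Add(Rational(-5, 2), Mul(Rational(-1, 2), s)) (Function('N')(s) = Mul(Rational(-1, 2), Add(5, s)) = Add(Rational(-5, 2), Mul(Rational(-1, 2), s)))
Function('A')(v) = Add(Rational(-1, 2), Mul(Rational(1, 6), v)) (Function('A')(v) = Add(Mul(v, Rational(1, 6)), Mul(2, Rational(-1, 4))) = Add(Mul(Rational(1, 6), v), Rational(-1, 2)) = Add(Rational(-1, 2), Mul(Rational(1, 6), v)))
Function('m')(a, n) = Add(2, Mul(n, Pow(a, 2))) (Function('m')(a, n) = Add(Mul(Mul(a, a), n), 2) = Add(Mul(Pow(a, 2), n), 2) = Add(Mul(n, Pow(a, 2)), 2) = Add(2, Mul(n, Pow(a, 2))))
Function('h')(B, f) = Add(Rational(-1, 2), Mul(Rational(-1, 2), B)) (Function('h')(B, f) = Add(2, Mul(Add(Rational(-5, 2), Mul(Rational(-1, 2), B)), Pow(Add(Rational(-1, 2), Mul(Rational(1, 6), -3)), 2))) = Add(2, Mul(Add(Rational(-5, 2), Mul(Rational(-1, 2), B)), Pow(Add(Rational(-1, 2), Rational(-1, 2)), 2))) = Add(2, Mul(Add(Rational(-5, 2), Mul(Rational(-1, 2), B)), Pow(-1, 2))) = Add(2, Mul(Add(Rational(-5, 2), Mul(Rational(-1, 2), B)), 1)) = Add(2, Add(Rational(-5, 2), Mul(Rational(-1, 2), B))) = Add(Rational(-1, 2), Mul(Rational(-1, 2), B)))
Add(Function('h')(-65, 16), -4283) = Add(Add(Rational(-1, 2), Mul(Rational(-1, 2), -65)), -4283) = Add(Add(Rational(-1, 2), Rational(65, 2)), -4283) = Add(32, -4283) = -4251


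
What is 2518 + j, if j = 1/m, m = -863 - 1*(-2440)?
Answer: 3970887/1577 ≈ 2518.0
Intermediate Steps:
m = 1577 (m = -863 + 2440 = 1577)
j = 1/1577 ≈ 0.00063412
2518 + j = 2518 + 1/1577 = 3970887/1577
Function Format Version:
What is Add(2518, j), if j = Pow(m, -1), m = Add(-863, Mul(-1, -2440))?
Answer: Rational(3970887, 1577) ≈ 2518.0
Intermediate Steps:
m = 1577 (m = Add(-863, 2440) = 1577)
j = Rational(1, 1577) (j = Pow(1577, -1) = Rational(1, 1577) ≈ 0.00063412)
Add(2518, j) = Add(2518, Rational(1, 1577)) = Rational(3970887, 1577)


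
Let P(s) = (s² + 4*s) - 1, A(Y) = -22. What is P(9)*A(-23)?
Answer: -2552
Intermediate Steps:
P(s) = -1 + s² + 4*s
P(9)*A(-23) = (-1 + 9² + 4*9)*(-22) = (-1 + 81 + 36)*(-22) = 116*(-22) = -2552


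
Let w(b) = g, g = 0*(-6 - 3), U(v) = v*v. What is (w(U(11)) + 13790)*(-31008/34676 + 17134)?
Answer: 2048185868260/8669 ≈ 2.3627e+8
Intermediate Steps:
U(v) = v²
g = 0 (g = 0*(-9) = 0)
w(b) = 0
(w(U(11)) + 13790)*(-31008/34676 + 17134) = (0 + 13790)*(-31008/34676 + 17134) = 13790*(-31008*1/34676 + 17134) = 13790*(-7752/8669 + 17134) = 13790*(148526894/8669) = 2048185868260/8669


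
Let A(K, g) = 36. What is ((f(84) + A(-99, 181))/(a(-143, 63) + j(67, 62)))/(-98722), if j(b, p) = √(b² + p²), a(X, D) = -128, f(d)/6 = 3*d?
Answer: 99072/397405411 + 774*√8333/397405411 ≈ 0.00042709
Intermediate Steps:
f(d) = 18*d (f(d) = 6*(3*d) = 18*d)
((f(84) + A(-99, 181))/(a(-143, 63) + j(67, 62)))/(-98722) = ((18*84 + 36)/(-128 + √(67² + 62²)))/(-98722) = ((1512 + 36)/(-128 + √(4489 + 3844)))*(-1/98722) = (1548/(-128 + √8333))*(-1/98722) = -774/(49361*(-128 + √8333))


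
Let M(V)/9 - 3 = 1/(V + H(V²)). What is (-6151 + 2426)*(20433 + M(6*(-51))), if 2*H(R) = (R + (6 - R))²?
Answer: -2438828275/32 ≈ -7.6213e+7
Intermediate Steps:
H(R) = 18 (H(R) = (R + (6 - R))²/2 = (½)*6² = (½)*36 = 18)
M(V) = 27 + 9/(18 + V) (M(V) = 27 + 9/(V + 18) = 27 + 9/(18 + V))
(-6151 + 2426)*(20433 + M(6*(-51))) = (-6151 + 2426)*(20433 + 9*(55 + 3*(6*(-51)))/(18 + 6*(-51))) = -3725*(20433 + 9*(55 + 3*(-306))/(18 - 306)) = -3725*(20433 + 9*(55 - 918)/(-288)) = -3725*(20433 + 9*(-1/288)*(-863)) = -3725*(20433 + 863/32) = -3725*654719/32 = -2438828275/32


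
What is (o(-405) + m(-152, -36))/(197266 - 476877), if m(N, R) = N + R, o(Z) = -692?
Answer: 880/279611 ≈ 0.0031472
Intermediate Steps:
(o(-405) + m(-152, -36))/(197266 - 476877) = (-692 + (-152 - 36))/(197266 - 476877) = (-692 - 188)/(-279611) = -880*(-1/279611) = 880/279611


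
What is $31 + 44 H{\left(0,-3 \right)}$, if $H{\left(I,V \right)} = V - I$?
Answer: $-101$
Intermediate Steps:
$31 + 44 H{\left(0,-3 \right)} = 31 + 44 \left(-3 - 0\right) = 31 + 44 \left(-3 + 0\right) = 31 + 44 \left(-3\right) = 31 - 132 = -101$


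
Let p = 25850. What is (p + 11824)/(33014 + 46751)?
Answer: 5382/11395 ≈ 0.47231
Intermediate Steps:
(p + 11824)/(33014 + 46751) = (25850 + 11824)/(33014 + 46751) = 37674/79765 = 37674*(1/79765) = 5382/11395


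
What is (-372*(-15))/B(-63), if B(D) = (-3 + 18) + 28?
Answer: 5580/43 ≈ 129.77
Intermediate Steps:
B(D) = 43 (B(D) = 15 + 28 = 43)
(-372*(-15))/B(-63) = -372*(-15)/43 = 5580*(1/43) = 5580/43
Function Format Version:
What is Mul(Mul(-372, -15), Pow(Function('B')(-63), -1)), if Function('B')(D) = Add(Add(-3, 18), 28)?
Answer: Rational(5580, 43) ≈ 129.77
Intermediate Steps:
Function('B')(D) = 43 (Function('B')(D) = Add(15, 28) = 43)
Mul(Mul(-372, -15), Pow(Function('B')(-63), -1)) = Mul(Mul(-372, -15), Pow(43, -1)) = Mul(5580, Rational(1, 43)) = Rational(5580, 43)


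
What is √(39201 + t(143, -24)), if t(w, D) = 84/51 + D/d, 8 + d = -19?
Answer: √101968397/51 ≈ 198.00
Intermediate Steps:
d = -27 (d = -8 - 19 = -27)
t(w, D) = 28/17 - D/27 (t(w, D) = 84/51 + D/(-27) = 84*(1/51) + D*(-1/27) = 28/17 - D/27)
√(39201 + t(143, -24)) = √(39201 + (28/17 - 1/27*(-24))) = √(39201 + (28/17 + 8/9)) = √(39201 + 388/153) = √(5998141/153) = √101968397/51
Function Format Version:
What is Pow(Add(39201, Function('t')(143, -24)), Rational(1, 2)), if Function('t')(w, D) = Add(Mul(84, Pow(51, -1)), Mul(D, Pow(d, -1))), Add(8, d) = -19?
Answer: Mul(Rational(1, 51), Pow(101968397, Rational(1, 2))) ≈ 198.00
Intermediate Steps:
d = -27 (d = Add(-8, -19) = -27)
Function('t')(w, D) = Add(Rational(28, 17), Mul(Rational(-1, 27), D)) (Function('t')(w, D) = Add(Mul(84, Pow(51, -1)), Mul(D, Pow(-27, -1))) = Add(Mul(84, Rational(1, 51)), Mul(D, Rational(-1, 27))) = Add(Rational(28, 17), Mul(Rational(-1, 27), D)))
Pow(Add(39201, Function('t')(143, -24)), Rational(1, 2)) = Pow(Add(39201, Add(Rational(28, 17), Mul(Rational(-1, 27), -24))), Rational(1, 2)) = Pow(Add(39201, Add(Rational(28, 17), Rational(8, 9))), Rational(1, 2)) = Pow(Add(39201, Rational(388, 153)), Rational(1, 2)) = Pow(Rational(5998141, 153), Rational(1, 2)) = Mul(Rational(1, 51), Pow(101968397, Rational(1, 2)))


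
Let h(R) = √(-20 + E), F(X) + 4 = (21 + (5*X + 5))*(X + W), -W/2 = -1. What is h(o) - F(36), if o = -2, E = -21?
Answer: -7824 + I*√41 ≈ -7824.0 + 6.4031*I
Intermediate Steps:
W = 2 (W = -2*(-1) = 2)
F(X) = -4 + (2 + X)*(26 + 5*X) (F(X) = -4 + (21 + (5*X + 5))*(X + 2) = -4 + (21 + (5 + 5*X))*(2 + X) = -4 + (26 + 5*X)*(2 + X) = -4 + (2 + X)*(26 + 5*X))
h(R) = I*√41 (h(R) = √(-20 - 21) = √(-41) = I*√41)
h(o) - F(36) = I*√41 - (48 + 5*36² + 36*36) = I*√41 - (48 + 5*1296 + 1296) = I*√41 - (48 + 6480 + 1296) = I*√41 - 1*7824 = I*√41 - 7824 = -7824 + I*√41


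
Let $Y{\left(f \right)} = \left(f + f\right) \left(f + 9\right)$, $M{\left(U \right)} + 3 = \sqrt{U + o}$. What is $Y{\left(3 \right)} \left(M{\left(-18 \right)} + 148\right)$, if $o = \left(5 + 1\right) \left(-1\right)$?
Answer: $10440 + 144 i \sqrt{6} \approx 10440.0 + 352.73 i$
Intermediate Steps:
$o = -6$ ($o = 6 \left(-1\right) = -6$)
$M{\left(U \right)} = -3 + \sqrt{-6 + U}$ ($M{\left(U \right)} = -3 + \sqrt{U - 6} = -3 + \sqrt{-6 + U}$)
$Y{\left(f \right)} = 2 f \left(9 + f\right)$
$Y{\left(3 \right)} \left(M{\left(-18 \right)} + 148\right) = 2 \cdot 3 \left(9 + 3\right) \left(\left(-3 + \sqrt{-6 - 18}\right) + 148\right) = 2 \cdot 3 \cdot 12 \left(\left(-3 + \sqrt{-24}\right) + 148\right) = 72 \left(\left(-3 + 2 i \sqrt{6}\right) + 148\right) = 72 \left(145 + 2 i \sqrt{6}\right) = 10440 + 144 i \sqrt{6}$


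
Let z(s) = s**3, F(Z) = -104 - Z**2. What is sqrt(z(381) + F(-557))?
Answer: 2*sqrt(13748997) ≈ 7415.9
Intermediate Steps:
sqrt(z(381) + F(-557)) = sqrt(381**3 + (-104 - 1*(-557)**2)) = sqrt(55306341 + (-104 - 1*310249)) = sqrt(55306341 + (-104 - 310249)) = sqrt(55306341 - 310353) = sqrt(54995988) = 2*sqrt(13748997)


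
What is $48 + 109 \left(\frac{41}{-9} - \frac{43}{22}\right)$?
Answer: $- \frac{130997}{198} \approx -661.6$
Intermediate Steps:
$48 + 109 \left(\frac{41}{-9} - \frac{43}{22}\right) = 48 + 109 \left(41 \left(- \frac{1}{9}\right) - \frac{43}{22}\right) = 48 + 109 \left(- \frac{41}{9} - \frac{43}{22}\right) = 48 + 109 \left(- \frac{1289}{198}\right) = 48 - \frac{140501}{198} = - \frac{130997}{198}$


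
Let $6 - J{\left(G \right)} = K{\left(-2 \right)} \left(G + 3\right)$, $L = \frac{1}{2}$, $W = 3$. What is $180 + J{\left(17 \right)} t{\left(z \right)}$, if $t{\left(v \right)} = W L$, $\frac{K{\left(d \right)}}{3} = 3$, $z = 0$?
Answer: $-81$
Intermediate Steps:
$L = \frac{1}{2} \approx 0.5$
$K{\left(d \right)} = 9$ ($K{\left(d \right)} = 3 \cdot 3 = 9$)
$J{\left(G \right)} = -21 - 9 G$ ($J{\left(G \right)} = 6 - 9 \left(G + 3\right) = 6 - 9 \left(3 + G\right) = 6 - \left(27 + 9 G\right) = -21 - 9 G$)
$t{\left(v \right)} = \frac{3}{2}$ ($t{\left(v \right)} = 3 \cdot \frac{1}{2} = \frac{3}{2}$)
$180 + J{\left(17 \right)} t{\left(z \right)} = 180 + \left(-21 - 153\right) \frac{3}{2} = 180 - 261 = -81$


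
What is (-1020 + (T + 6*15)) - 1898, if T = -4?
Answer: -2832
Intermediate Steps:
(-1020 + (T + 6*15)) - 1898 = (-1020 + (-4 + 6*15)) - 1898 = (-1020 + (-4 + 90)) - 1898 = (-1020 + 86) - 1898 = -934 - 1898 = -2832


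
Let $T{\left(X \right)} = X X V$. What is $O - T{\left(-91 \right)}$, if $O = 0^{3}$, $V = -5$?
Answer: $41405$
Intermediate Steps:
$T{\left(X \right)} = - 5 X^{2}$ ($T{\left(X \right)} = X X \left(-5\right) = X^{2} \left(-5\right) = - 5 X^{2}$)
$O = 0$
$O - T{\left(-91 \right)} = 0 - - 5 \left(-91\right)^{2} = 0 - \left(-5\right) 8281 = 0 - -41405 = 0 + 41405 = 41405$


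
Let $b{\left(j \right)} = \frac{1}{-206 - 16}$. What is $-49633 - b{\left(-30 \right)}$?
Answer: $- \frac{11018525}{222} \approx -49633.0$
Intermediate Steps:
$b{\left(j \right)} = - \frac{1}{222}$ ($b{\left(j \right)} = \frac{1}{-222} = - \frac{1}{222}$)
$-49633 - b{\left(-30 \right)} = -49633 - - \frac{1}{222} = -49633 + \frac{1}{222} = - \frac{11018525}{222}$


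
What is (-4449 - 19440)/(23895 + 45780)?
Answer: -7963/23225 ≈ -0.34286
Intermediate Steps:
(-4449 - 19440)/(23895 + 45780) = -23889/69675 = -23889*1/69675 = -7963/23225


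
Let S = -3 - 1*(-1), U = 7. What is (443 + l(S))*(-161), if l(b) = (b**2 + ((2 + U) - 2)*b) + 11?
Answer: -71484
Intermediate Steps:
S = -2 (S = -3 + 1 = -2)
l(b) = 11 + b**2 + 7*b (l(b) = (b**2 + ((2 + 7) - 2)*b) + 11 = (b**2 + (9 - 2)*b) + 11 = (b**2 + 7*b) + 11 = 11 + b**2 + 7*b)
(443 + l(S))*(-161) = (443 + (11 + (-2)**2 + 7*(-2)))*(-161) = (443 + (11 + 4 - 14))*(-161) = (443 + 1)*(-161) = 444*(-161) = -71484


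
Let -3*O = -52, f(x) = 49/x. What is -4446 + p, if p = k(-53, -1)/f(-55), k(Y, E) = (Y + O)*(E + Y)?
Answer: -323784/49 ≈ -6607.8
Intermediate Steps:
O = 52/3 (O = -⅓*(-52) = 52/3 ≈ 17.333)
k(Y, E) = (52/3 + Y)*(E + Y) (k(Y, E) = (Y + 52/3)*(E + Y) = (52/3 + Y)*(E + Y))
p = -105930/49 (p = ((-53)² + (52/3)*(-1) + (52/3)*(-53) - 1*(-53))/((49/(-55))) = (2809 - 52/3 - 2756/3 + 53)/((49*(-1/55))) = 1926/(-49/55) = 1926*(-55/49) = -105930/49 ≈ -2161.8)
-4446 + p = -4446 - 105930/49 = -323784/49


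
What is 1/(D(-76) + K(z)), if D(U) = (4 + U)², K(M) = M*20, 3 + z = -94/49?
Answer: 49/249196 ≈ 0.00019663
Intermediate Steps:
z = -241/49 (z = -3 - 94/49 = -241/49 ≈ -4.9184)
K(M) = 20*M
1/(D(-76) + K(z)) = 1/((4 - 76)² + 20*(-241/49)) = 1/((-72)² - 4820/49) = 1/(5184 - 4820/49) = 1/(249196/49) = 49/249196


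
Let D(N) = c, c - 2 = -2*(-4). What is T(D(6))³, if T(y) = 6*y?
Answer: 216000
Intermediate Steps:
c = 10 (c = 2 - 2*(-4) = 2 + 8 = 10)
D(N) = 10
T(D(6))³ = (6*10)³ = 60³ = 216000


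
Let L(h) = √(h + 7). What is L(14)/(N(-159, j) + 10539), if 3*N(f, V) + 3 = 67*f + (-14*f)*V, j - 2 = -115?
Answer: -√21/76859 ≈ -5.9623e-5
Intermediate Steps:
j = -113 (j = 2 - 115 = -113)
N(f, V) = -1 + 67*f/3 - 14*V*f/3 (N(f, V) = -1 + (67*f + (-14*f)*V)/3 = -1 + (67*f - 14*V*f)/3 = -1 + (67*f/3 - 14*V*f/3) = -1 + 67*f/3 - 14*V*f/3)
L(h) = √(7 + h)
L(14)/(N(-159, j) + 10539) = √(7 + 14)/((-1 + (67/3)*(-159) - 14/3*(-113)*(-159)) + 10539) = √21/((-1 - 3551 - 83846) + 10539) = √21/(-87398 + 10539) = √21/(-76859) = √21*(-1/76859) = -√21/76859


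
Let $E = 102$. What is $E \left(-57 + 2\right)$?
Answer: $-5610$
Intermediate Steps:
$E \left(-57 + 2\right) = 102 \left(-57 + 2\right) = 102 \left(-55\right) = -5610$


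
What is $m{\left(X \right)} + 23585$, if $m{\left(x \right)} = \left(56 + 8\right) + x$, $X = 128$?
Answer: $23777$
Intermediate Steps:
$m{\left(x \right)} = 64 + x$
$m{\left(X \right)} + 23585 = \left(64 + 128\right) + 23585 = 192 + 23585 = 23777$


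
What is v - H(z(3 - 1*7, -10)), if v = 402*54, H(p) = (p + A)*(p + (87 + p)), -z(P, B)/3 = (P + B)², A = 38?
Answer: -577242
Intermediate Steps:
z(P, B) = -3*(B + P)² (z(P, B) = -3*(P + B)² = -3*(B + P)²)
H(p) = (38 + p)*(87 + 2*p) (H(p) = (p + 38)*(p + (87 + p)) = (38 + p)*(87 + 2*p))
v = 21708
v - H(z(3 - 1*7, -10)) = 21708 - (3306 + 2*(-3*(-10 + (3 - 1*7))²)² + 163*(-3*(-10 + (3 - 1*7))²)) = 21708 - (3306 + 2*(-3*(-10 + (3 - 7))²)² + 163*(-3*(-10 + (3 - 7))²)) = 21708 - (3306 + 2*(-3*(-10 - 4)²)² + 163*(-3*(-10 - 4)²)) = 21708 - (3306 + 2*(-3*(-14)²)² + 163*(-3*(-14)²)) = 21708 - (3306 + 2*(-3*196)² + 163*(-3*196)) = 21708 - (3306 + 2*(-588)² + 163*(-588)) = 21708 - (3306 + 2*345744 - 95844) = 21708 - (3306 + 691488 - 95844) = 21708 - 1*598950 = 21708 - 598950 = -577242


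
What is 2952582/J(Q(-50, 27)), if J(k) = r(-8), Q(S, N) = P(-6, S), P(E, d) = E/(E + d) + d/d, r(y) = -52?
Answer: -1476291/26 ≈ -56780.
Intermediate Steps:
P(E, d) = 1 + E/(E + d) (P(E, d) = E/(E + d) + 1 = 1 + E/(E + d))
Q(S, N) = (-12 + S)/(-6 + S) (Q(S, N) = (S + 2*(-6))/(-6 + S) = (S - 12)/(-6 + S) = (-12 + S)/(-6 + S))
J(k) = -52
2952582/J(Q(-50, 27)) = 2952582/(-52) = 2952582*(-1/52) = -1476291/26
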